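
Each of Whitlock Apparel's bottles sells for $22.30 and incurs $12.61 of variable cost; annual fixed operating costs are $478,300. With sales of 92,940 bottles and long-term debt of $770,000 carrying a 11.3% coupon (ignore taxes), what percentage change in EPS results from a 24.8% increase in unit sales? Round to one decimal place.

+66.6%

At 92,940 units, contribution = 92,940 × $9.69 = $900,588.60.
Operating income = contribution − fixed costs = $900,588.60 − $478,300 = $422,288.60.
Interest = $87,010.00, so EBIT − I = $335,278.60.
DCL = total CM / (EBIT − I) = $900,588.60 / $335,278.60 = 2.6861.
EPS therefore changes by 2.6861 × (+24.8%) = +66.6%.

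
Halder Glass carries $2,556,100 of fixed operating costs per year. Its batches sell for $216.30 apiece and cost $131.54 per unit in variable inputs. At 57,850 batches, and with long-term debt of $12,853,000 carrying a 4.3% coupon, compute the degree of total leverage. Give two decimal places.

2.73

At 57,850 units, contribution = 57,850 × $84.76 = $4,903,366.00.
EBIT = $4,903,366.00 − $2,556,100 = $2,347,266.00. Interest = $552,679.00.
DOL = $4,903,366.00 ÷ $2,347,266.00 = 2.0890; DFL = $2,347,266.00 ÷ $1,794,587.00 = 1.3080.
DCL = DOL × DFL = 2.0890 × 1.3080 = 2.7324.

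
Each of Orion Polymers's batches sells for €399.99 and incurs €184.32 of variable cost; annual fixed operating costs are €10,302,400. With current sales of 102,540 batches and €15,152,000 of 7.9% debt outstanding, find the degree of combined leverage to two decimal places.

Contribution at this volume is 102,540 × €215.67 = €22,114,801.80.
Subtracting fixed costs: EBIT = €22,114,801.80 − €10,302,400 = €11,812,401.80. Interest = €1,197,008.00, so EBIT − I = €10,615,393.80.
Degree of total leverage = total CM / (EBIT − interest) = €22,114,801.80 / €10,615,393.80 = 2.0833.

2.08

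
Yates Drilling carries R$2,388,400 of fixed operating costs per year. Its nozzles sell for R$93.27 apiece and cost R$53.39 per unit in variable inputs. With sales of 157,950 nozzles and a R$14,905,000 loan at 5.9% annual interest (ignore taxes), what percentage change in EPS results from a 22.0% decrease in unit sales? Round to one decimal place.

-45.7%

Total contribution margin = 157,950 × R$39.88 = R$6,299,046.00.
Subtracting fixed costs: EBIT = R$6,299,046.00 − R$2,388,400 = R$3,910,646.00.
Interest = R$879,395.00, so EBIT − I = R$3,031,251.00.
DCL = total CM / (EBIT − I) = R$6,299,046.00 / R$3,031,251.00 = 2.0780.
EPS therefore changes by 2.0780 × (-22.0%) = -45.7%.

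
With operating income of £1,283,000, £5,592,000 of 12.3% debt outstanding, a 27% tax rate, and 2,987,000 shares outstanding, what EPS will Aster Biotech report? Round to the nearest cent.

Pre-tax income = £1,283,000 − £687,816.00 = £595,184.00.
Net income = £595,184.00 × (1 − 0.27) = £434,484.32.
EPS = £434,484.32 ÷ 2,987,000 = £0.15.

£0.15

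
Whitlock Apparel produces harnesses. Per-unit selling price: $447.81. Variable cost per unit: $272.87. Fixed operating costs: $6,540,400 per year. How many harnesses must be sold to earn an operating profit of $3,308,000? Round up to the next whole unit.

Contribution margin per unit = $447.81 − $272.87 = $174.94.
Need Q such that Q × $174.94 − $6,540,400 = $3,308,000, i.e. Q = $9,848,400 / $174.94 = 56,295.87 → 56,296.

56,296 harnesses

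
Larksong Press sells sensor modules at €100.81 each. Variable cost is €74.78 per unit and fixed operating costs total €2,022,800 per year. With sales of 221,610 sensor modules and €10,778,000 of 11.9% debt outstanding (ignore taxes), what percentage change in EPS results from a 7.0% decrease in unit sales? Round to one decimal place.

-16.4%

Contribution at this volume is 221,610 × €26.03 = €5,768,508.30.
EBIT = €5,768,508.30 − €2,022,800 = €3,745,708.30.
Interest = €1,282,582.00, so EBIT − I = €2,463,126.30.
DCL = total CM / (EBIT − I) = €5,768,508.30 / €2,463,126.30 = 2.3419.
%ΔEPS = DCL × %ΔSales = 2.3419 × -7.0% = -16.4%.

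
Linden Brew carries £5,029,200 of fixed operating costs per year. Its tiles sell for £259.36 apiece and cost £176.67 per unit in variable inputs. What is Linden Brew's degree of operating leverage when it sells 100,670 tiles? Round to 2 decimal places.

2.53

Total contribution margin = 100,670 × £82.69 = £8,324,402.30.
Subtracting fixed costs: EBIT = £8,324,402.30 − £5,029,200 = £3,295,202.30.
DOL = contribution ÷ EBIT = £8,324,402.30 ÷ £3,295,202.30 = 2.5262.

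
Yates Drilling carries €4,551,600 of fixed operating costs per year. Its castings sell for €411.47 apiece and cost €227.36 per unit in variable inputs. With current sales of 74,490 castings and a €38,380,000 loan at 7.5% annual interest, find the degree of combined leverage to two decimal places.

Contribution at this volume is 74,490 × €184.11 = €13,714,353.90.
Operating income = contribution − fixed costs = €13,714,353.90 − €4,551,600 = €9,162,753.90. Interest = €2,878,500.00, so EBIT − I = €6,284,253.90.
DCL = contribution ÷ (EBIT − I) = €13,714,353.90 ÷ €6,284,253.90 = 2.1823.

2.18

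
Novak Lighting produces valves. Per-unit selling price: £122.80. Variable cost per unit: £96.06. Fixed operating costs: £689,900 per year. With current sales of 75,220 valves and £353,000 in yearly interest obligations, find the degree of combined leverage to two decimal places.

Contribution at this volume is 75,220 × £26.74 = £2,011,382.80.
Operating income = contribution − fixed costs = £2,011,382.80 − £689,900 = £1,321,482.80. Interest = £353,000.00.
DOL = £2,011,382.80 ÷ £1,321,482.80 = 1.5221; DFL = £1,321,482.80 ÷ £968,482.80 = 1.3645.
DCL = DOL × DFL = 1.5221 × 1.3645 = 2.0769.

2.08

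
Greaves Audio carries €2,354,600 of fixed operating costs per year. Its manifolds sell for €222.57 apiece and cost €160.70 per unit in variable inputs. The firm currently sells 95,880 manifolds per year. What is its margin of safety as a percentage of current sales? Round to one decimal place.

60.3%

Contribution margin per unit = €222.57 − €160.70 = €61.87. Break-even units = €2,354,600 ÷ €61.87 = 38,057.22; break-even revenue = 38,057.22 × €222.57 = €8,470,394.73.
Current sales = 95,880 × €222.57 = €21,340,011.60.
Margin of safety = (€21,340,011.60 − €8,470,394.73) ÷ €21,340,011.60 = 60.3%.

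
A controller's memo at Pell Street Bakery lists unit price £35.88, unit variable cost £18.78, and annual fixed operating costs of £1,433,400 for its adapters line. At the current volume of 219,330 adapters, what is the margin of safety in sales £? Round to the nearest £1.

£4,861,935

Each unit contributes £35.88 − £18.78 = £17.10. Break-even units = £1,433,400 ÷ £17.10 = 83,824.56; break-even revenue = 83,824.56 × £35.88 = £3,007,625.26.
Current sales = 219,330 × £35.88 = £7,869,560.40.
Margin of safety = £7,869,560.40 − £3,007,625.26 = £4,861,935.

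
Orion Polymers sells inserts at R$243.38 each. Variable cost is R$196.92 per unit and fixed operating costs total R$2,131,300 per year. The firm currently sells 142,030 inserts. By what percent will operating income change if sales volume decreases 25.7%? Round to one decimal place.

Contribution at this volume is 142,030 × R$46.46 = R$6,598,713.80.
Subtracting fixed costs: EBIT = R$6,598,713.80 − R$2,131,300 = R$4,467,413.80.
Degree of operating leverage = R$6,598,713.80 / R$4,467,413.80 = 1.4771.
%ΔEBIT = DOL × %ΔSales = 1.4771 × -25.7% = -38.0%.

-38.0%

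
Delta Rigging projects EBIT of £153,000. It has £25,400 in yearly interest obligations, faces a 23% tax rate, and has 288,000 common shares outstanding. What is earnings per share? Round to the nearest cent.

Interest = £25,400.00, so EBT = £153,000 − £25,400.00 = £127,600.00.
Net income = £127,600.00 × (1 − 0.23) = £98,252.00.
EPS = £98,252.00 ÷ 288,000 = £0.34.

£0.34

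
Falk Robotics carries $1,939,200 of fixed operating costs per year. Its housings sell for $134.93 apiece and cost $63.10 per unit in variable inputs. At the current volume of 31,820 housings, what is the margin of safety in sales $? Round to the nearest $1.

Contribution margin per unit = $134.93 − $63.10 = $71.83. Break-even units = $1,939,200 ÷ $71.83 = 26,997.08; break-even revenue = 26,997.08 × $134.93 = $3,642,715.52.
Current sales = 31,820 × $134.93 = $4,293,472.60.
Margin of safety = $4,293,472.60 − $3,642,715.52 = $650,757.

$650,757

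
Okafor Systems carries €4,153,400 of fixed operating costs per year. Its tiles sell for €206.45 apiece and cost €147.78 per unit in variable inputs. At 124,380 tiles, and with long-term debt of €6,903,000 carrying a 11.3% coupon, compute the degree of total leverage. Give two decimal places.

At 124,380 units, contribution = 124,380 × €58.67 = €7,297,374.60.
Subtracting fixed costs: EBIT = €7,297,374.60 − €4,153,400 = €3,143,974.60. Interest = €780,039.00, so EBIT − I = €2,363,935.60.
DCL = contribution ÷ (EBIT − I) = €7,297,374.60 ÷ €2,363,935.60 = 3.0870.

3.09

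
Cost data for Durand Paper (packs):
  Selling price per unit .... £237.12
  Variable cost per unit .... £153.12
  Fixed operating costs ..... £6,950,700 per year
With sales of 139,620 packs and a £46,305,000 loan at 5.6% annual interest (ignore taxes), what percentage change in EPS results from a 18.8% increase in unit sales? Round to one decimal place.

Total contribution margin = 139,620 × £84.00 = £11,728,080.00.
Subtracting fixed costs: EBIT = £11,728,080.00 − £6,950,700 = £4,777,380.00.
After interest of £2,593,080.00, pre-tax earnings = £2,184,300.00.
DCL = total CM / (EBIT − I) = £11,728,080.00 / £2,184,300.00 = 5.3693.
EPS therefore changes by 5.3693 × (+18.8%) = +100.9%.

+100.9%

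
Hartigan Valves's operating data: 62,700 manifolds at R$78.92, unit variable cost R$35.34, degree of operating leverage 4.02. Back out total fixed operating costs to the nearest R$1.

Total contribution margin = 62,700 × R$43.58 = R$2,732,466.00.
Since DOL = CM ÷ EBIT, EBIT = R$2,732,466.00 ÷ 4.02 = R$679,717.91.
And FC = contribution − EBIT = R$2,732,466.00 − R$679,717.91 = R$2,052,748.

R$2,052,748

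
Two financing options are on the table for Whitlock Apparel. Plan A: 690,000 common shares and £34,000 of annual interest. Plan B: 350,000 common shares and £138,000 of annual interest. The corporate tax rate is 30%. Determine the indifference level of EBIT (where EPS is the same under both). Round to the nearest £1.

£245,059

Set EPS_A = EPS_B: (EBIT − £34,000)(1 − 0.30) ÷ 690,000 = (EBIT − £138,000)(1 − 0.30) ÷ 350,000.
The (1 − t) factor cancels: (EBIT − 34,000) × 350,000 = (EBIT − 138,000) × 690,000.
Solving, EBIT = (138,000·690,000 − 34,000·350,000) / (690,000 − 350,000) = 83,320,000,000 / 340,000 = 245,058.82.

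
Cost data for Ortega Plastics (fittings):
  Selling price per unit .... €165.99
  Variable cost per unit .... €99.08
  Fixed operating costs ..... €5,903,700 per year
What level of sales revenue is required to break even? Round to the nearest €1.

€14,645,870

CM per unit = €165.99 − €99.08 = €66.91; CM ratio = €66.91 / €165.99 = 0.4031.
Break-even sales = FC ÷ CM ratio = €5,903,700 × €165.99 / €66.91 = €14,645,870.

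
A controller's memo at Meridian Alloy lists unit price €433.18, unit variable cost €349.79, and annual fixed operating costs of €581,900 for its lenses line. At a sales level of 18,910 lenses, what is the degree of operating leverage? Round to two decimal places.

1.58

At 18,910 units, contribution = 18,910 × €83.39 = €1,576,904.90.
Subtracting fixed costs: EBIT = €1,576,904.90 − €581,900 = €995,004.90.
So DOL = total CM / EBIT = €1,576,904.90 / €995,004.90 = 1.5848.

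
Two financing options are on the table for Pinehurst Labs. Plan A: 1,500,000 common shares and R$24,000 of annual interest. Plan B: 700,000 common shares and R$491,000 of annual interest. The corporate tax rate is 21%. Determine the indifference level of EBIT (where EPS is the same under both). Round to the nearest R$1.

Set EPS_A = EPS_B: (EBIT − R$24,000)(1 − 0.21) ÷ 1,500,000 = (EBIT − R$491,000)(1 − 0.21) ÷ 700,000.
The (1 − t) factor cancels: (EBIT − 24,000) × 700,000 = (EBIT − 491,000) × 1,500,000.
Solving, EBIT = (491,000·1,500,000 − 24,000·700,000) / (1,500,000 − 700,000) = 719,700,000,000 / 800,000 = 899,625.00.

R$899,625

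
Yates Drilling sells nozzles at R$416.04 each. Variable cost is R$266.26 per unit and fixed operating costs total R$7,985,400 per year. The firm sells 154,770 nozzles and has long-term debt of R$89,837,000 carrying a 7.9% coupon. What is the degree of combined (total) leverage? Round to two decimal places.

Contribution at this volume is 154,770 × R$149.78 = R$23,181,450.60.
EBIT = R$23,181,450.60 − R$7,985,400 = R$15,196,050.60. Interest = R$7,097,123.00.
DOL = R$23,181,450.60 ÷ R$15,196,050.60 = 1.5255; DFL = R$15,196,050.60 ÷ R$8,098,927.60 = 1.8763.
Combined leverage = 1.5255 × 1.8763 = 2.8623.

2.86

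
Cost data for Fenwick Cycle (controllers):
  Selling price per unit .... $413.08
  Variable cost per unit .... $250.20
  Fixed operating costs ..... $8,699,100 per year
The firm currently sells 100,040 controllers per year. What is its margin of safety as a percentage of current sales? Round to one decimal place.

Contribution margin per unit = $413.08 − $250.20 = $162.88. Break-even units = $8,699,100 ÷ $162.88 = 53,408.03; break-even revenue = 53,408.03 × $413.08 = $22,061,789.22.
Actual sales revenue = 100,040 × $413.08 = $41,324,523.20.
Margin of safety = ($41,324,523.20 − $22,061,789.22) ÷ $41,324,523.20 = 46.6%.

46.6%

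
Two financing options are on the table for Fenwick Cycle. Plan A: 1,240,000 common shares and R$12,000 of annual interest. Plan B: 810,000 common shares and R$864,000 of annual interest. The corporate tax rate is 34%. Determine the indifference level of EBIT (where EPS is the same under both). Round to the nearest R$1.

R$2,468,930

At indifference, (EBIT − 12,000)(1 − t)/1,240,000 = (EBIT − 864,000)(1 − t)/810,000.
The (1 − t) factor cancels: (EBIT − 12,000) × 810,000 = (EBIT − 864,000) × 1,240,000.
Solving, EBIT = (864,000·1,240,000 − 12,000·810,000) / (1,240,000 − 810,000) = 1,061,640,000,000 / 430,000 = 2,468,930.23.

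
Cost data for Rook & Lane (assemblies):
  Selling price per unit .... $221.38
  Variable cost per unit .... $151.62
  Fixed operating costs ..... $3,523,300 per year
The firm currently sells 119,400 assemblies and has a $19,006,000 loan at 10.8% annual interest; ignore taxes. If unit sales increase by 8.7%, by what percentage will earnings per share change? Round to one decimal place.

+26.3%

At 119,400 units, contribution = 119,400 × $69.76 = $8,329,344.00.
Subtracting fixed costs: EBIT = $8,329,344.00 − $3,523,300 = $4,806,044.00.
After interest of $2,052,648.00, pre-tax earnings = $2,753,396.00.
DCL = total CM / (EBIT − I) = $8,329,344.00 / $2,753,396.00 = 3.0251.
EPS therefore changes by 3.0251 × (+8.7%) = +26.3%.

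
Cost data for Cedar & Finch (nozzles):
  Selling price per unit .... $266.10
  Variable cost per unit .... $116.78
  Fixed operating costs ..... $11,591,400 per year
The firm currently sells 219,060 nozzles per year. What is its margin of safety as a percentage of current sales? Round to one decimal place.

Contribution margin per unit = $266.10 − $116.78 = $149.32. Break-even units = $11,591,400 ÷ $149.32 = 77,627.91; break-even revenue = 77,627.91 × $266.10 = $20,656,787.70.
Actual sales revenue = 219,060 × $266.10 = $58,291,866.00.
Margin of safety = ($58,291,866.00 − $20,656,787.70) ÷ $58,291,866.00 = 64.6%.

64.6%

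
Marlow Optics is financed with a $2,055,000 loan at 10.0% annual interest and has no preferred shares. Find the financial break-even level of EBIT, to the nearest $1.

Annual interest = 10.0% × $2,055,000 = $205,500.00.
Without preferred stock the financial break-even is simply EBIT = interest = $205,500.00.

$205,500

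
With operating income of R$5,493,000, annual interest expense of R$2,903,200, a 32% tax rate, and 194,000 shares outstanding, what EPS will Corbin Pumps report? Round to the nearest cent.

R$9.08

Interest = R$2,903,200.00, so EBT = R$5,493,000 − R$2,903,200.00 = R$2,589,800.00.
After tax at 32%: net income = R$2,589,800.00 × 0.68 = R$1,761,064.00.
EPS = R$1,761,064.00 ÷ 194,000 = R$9.08.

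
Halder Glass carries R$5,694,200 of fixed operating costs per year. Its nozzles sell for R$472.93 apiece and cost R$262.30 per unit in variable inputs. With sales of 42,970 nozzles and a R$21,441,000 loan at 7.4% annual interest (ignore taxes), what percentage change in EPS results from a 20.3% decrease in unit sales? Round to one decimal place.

-103.8%

Total contribution margin = 42,970 × R$210.63 = R$9,050,771.10.
EBIT = R$9,050,771.10 − R$5,694,200 = R$3,356,571.10.
After interest of R$1,586,634.00, pre-tax earnings = R$1,769,937.10.
DCL = total CM / (EBIT − I) = R$9,050,771.10 / R$1,769,937.10 = 5.1136.
EPS therefore changes by 5.1136 × (-20.3%) = -103.8%.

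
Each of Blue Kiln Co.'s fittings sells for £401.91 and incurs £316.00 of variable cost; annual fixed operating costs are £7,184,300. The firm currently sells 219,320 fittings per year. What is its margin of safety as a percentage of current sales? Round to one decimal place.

Contribution margin per unit = £401.91 − £316.00 = £85.91. Break-even units = £7,184,300 ÷ £85.91 = 83,625.89; break-even revenue = 83,625.89 × £401.91 = £33,610,080.47.
Actual sales revenue = 219,320 × £401.91 = £88,146,901.20.
Margin of safety = (£88,146,901.20 − £33,610,080.47) ÷ £88,146,901.20 = 61.9%.

61.9%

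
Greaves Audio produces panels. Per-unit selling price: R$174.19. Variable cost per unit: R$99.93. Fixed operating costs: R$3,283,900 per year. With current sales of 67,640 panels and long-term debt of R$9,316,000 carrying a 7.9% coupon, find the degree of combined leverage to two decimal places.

At 67,640 units, contribution = 67,640 × R$74.26 = R$5,022,946.40.
Subtracting fixed costs: EBIT = R$5,022,946.40 − R$3,283,900 = R$1,739,046.40. Interest = R$735,964.00, so EBIT − I = R$1,003,082.40.
DCL = contribution ÷ (EBIT − I) = R$5,022,946.40 ÷ R$1,003,082.40 = 5.0075.

5.01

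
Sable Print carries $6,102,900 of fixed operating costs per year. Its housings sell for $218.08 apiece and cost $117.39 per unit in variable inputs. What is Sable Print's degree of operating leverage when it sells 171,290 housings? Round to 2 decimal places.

Total contribution margin = 171,290 × $100.69 = $17,247,190.10.
Operating income = contribution − fixed costs = $17,247,190.10 − $6,102,900 = $11,144,290.10.
DOL = contribution ÷ EBIT = $17,247,190.10 ÷ $11,144,290.10 = 1.5476.

1.55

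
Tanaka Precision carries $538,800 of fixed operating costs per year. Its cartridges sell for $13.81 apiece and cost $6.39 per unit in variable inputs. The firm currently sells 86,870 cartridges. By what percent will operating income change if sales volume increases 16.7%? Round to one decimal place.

+101.8%

Contribution at this volume is 86,870 × $7.42 = $644,575.40.
Subtracting fixed costs: EBIT = $644,575.40 − $538,800 = $105,775.40.
DOL = contribution ÷ EBIT = $644,575.40 ÷ $105,775.40 = 6.0938.
%ΔEBIT = DOL × %ΔSales = 6.0938 × +16.7% = +101.8%.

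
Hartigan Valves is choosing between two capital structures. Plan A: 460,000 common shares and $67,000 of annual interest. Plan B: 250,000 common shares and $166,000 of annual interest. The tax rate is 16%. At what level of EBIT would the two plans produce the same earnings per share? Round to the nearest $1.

$283,857

Set EPS_A = EPS_B: (EBIT − $67,000)(1 − 0.16) ÷ 460,000 = (EBIT − $166,000)(1 − 0.16) ÷ 250,000.
The (1 − t) factor cancels: (EBIT − 67,000) × 250,000 = (EBIT − 166,000) × 460,000.
Solving, EBIT = (166,000·460,000 − 67,000·250,000) / (460,000 − 250,000) = 59,610,000,000 / 210,000 = 283,857.14.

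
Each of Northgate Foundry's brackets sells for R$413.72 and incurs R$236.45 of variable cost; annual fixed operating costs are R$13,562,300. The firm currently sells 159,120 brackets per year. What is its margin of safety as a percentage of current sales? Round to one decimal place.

51.9%

Each unit contributes R$413.72 − R$236.45 = R$177.27. Break-even units = R$13,562,300 ÷ R$177.27 = 76,506.46; break-even revenue = 76,506.46 × R$413.72 = R$31,652,252.25.
Current sales = 159,120 × R$413.72 = R$65,831,126.40.
Margin of safety = (R$65,831,126.40 − R$31,652,252.25) ÷ R$65,831,126.40 = 51.9%.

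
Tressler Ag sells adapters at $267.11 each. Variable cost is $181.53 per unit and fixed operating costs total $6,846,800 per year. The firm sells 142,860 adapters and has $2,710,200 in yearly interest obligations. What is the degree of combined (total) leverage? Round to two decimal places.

4.58

Contribution at this volume is 142,860 × $85.58 = $12,225,958.80.
Subtracting fixed costs: EBIT = $12,225,958.80 − $6,846,800 = $5,379,158.80. Interest = $2,710,200.00, so EBIT − I = $2,668,958.80.
Degree of total leverage = total CM / (EBIT − interest) = $12,225,958.80 / $2,668,958.80 = 4.5808.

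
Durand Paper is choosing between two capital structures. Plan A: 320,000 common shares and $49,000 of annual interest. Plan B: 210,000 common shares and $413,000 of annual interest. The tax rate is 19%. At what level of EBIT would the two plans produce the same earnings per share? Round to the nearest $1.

At indifference, (EBIT − 49,000)(1 − t)/320,000 = (EBIT − 413,000)(1 − t)/210,000.
The (1 − t) factor cancels: (EBIT − 49,000) × 210,000 = (EBIT − 413,000) × 320,000.
Solving, EBIT = (413,000·320,000 − 49,000·210,000) / (320,000 − 210,000) = 121,870,000,000 / 110,000 = 1,107,909.09.

$1,107,909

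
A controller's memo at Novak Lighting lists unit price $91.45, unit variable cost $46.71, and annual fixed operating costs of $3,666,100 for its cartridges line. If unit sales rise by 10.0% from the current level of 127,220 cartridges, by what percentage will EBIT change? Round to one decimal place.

+28.1%

At 127,220 units, contribution = 127,220 × $44.74 = $5,691,822.80.
Operating income = contribution − fixed costs = $5,691,822.80 − $3,666,100 = $2,025,722.80.
So DOL = total CM / EBIT = $5,691,822.80 / $2,025,722.80 = 2.8098.
%ΔEBIT = DOL × %ΔSales = 2.8098 × +10.0% = +28.1%.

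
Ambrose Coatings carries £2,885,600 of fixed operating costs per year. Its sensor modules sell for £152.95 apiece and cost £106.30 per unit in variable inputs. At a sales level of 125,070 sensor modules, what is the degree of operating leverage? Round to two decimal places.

1.98

Contribution at this volume is 125,070 × £46.65 = £5,834,515.50.
Subtracting fixed costs: EBIT = £5,834,515.50 − £2,885,600 = £2,948,915.50.
So DOL = total CM / EBIT = £5,834,515.50 / £2,948,915.50 = 1.9785.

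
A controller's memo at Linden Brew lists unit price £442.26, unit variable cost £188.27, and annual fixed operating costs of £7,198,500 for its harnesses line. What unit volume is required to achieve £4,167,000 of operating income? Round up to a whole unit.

44,748 harnesses

Contribution margin per unit = £442.26 − £188.27 = £253.99.
Need Q such that Q × £253.99 − £7,198,500 = £4,167,000, i.e. Q = £11,365,500 / £253.99 = 44,747.82 → 44,748.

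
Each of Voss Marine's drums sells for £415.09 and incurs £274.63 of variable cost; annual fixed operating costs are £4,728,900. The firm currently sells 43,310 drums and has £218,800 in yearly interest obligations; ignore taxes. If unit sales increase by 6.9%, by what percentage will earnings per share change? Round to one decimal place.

Total contribution margin = 43,310 × £140.46 = £6,083,322.60.
Subtracting fixed costs: EBIT = £6,083,322.60 − £4,728,900 = £1,354,422.60.
Interest = £218,800.00, so EBIT − I = £1,135,622.60.
DCL = total CM / (EBIT − I) = £6,083,322.60 / £1,135,622.60 = 5.3568.
%ΔEPS = DCL × %ΔSales = 5.3568 × +6.9% = +37.0%.

+37.0%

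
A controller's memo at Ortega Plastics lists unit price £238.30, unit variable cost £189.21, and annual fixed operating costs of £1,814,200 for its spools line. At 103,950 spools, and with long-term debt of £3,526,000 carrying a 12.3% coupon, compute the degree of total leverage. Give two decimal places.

1.79

Contribution at this volume is 103,950 × £49.09 = £5,102,905.50.
Subtracting fixed costs: EBIT = £5,102,905.50 − £1,814,200 = £3,288,705.50. Interest = £433,698.00, so EBIT − I = £2,855,007.50.
DCL = contribution ÷ (EBIT − I) = £5,102,905.50 ÷ £2,855,007.50 = 1.7874.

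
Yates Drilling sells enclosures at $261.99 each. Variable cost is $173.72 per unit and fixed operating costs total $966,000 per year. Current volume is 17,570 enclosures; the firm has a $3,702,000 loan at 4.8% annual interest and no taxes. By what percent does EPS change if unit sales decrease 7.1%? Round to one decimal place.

At 17,570 units, contribution = 17,570 × $88.27 = $1,550,903.90.
Operating income = contribution − fixed costs = $1,550,903.90 − $966,000 = $584,903.90.
Interest = $177,696.00, so EBIT − I = $407,207.90.
DCL = total CM / (EBIT − I) = $1,550,903.90 / $407,207.90 = 3.8086.
EPS therefore changes by 3.8086 × (-7.1%) = -27.0%.

-27.0%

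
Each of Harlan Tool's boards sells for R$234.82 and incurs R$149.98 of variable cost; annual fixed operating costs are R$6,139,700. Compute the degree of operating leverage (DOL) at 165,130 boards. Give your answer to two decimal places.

1.78

Total contribution margin = 165,130 × R$84.84 = R$14,009,629.20.
EBIT = R$14,009,629.20 − R$6,139,700 = R$7,869,929.20.
Degree of operating leverage = R$14,009,629.20 / R$7,869,929.20 = 1.7801.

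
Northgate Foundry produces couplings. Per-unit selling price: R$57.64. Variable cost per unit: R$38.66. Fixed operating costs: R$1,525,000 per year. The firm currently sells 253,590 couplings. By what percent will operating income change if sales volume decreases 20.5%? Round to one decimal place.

Total contribution margin = 253,590 × R$18.98 = R$4,813,138.20.
EBIT = R$4,813,138.20 − R$1,525,000 = R$3,288,138.20.
So DOL = total CM / EBIT = R$4,813,138.20 / R$3,288,138.20 = 1.4638.
So EBIT moves 1.4638 × (-20.5%) = -30.0%.

-30.0%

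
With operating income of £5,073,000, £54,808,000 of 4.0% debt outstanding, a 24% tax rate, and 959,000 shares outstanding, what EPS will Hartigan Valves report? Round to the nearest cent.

Pre-tax income = £5,073,000 − £2,192,320.00 = £2,880,680.00.
After tax at 24%: net income = £2,880,680.00 × 0.76 = £2,189,316.80.
EPS = £2,189,316.80 ÷ 959,000 = £2.28.

£2.28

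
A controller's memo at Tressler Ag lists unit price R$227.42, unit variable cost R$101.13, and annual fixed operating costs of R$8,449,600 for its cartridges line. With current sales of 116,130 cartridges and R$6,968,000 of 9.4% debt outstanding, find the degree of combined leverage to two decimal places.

At 116,130 units, contribution = 116,130 × R$126.29 = R$14,666,057.70.
EBIT = R$14,666,057.70 − R$8,449,600 = R$6,216,457.70. Interest = R$654,992.00, so EBIT − I = R$5,561,465.70.
Degree of total leverage = total CM / (EBIT − interest) = R$14,666,057.70 / R$5,561,465.70 = 2.6371.

2.64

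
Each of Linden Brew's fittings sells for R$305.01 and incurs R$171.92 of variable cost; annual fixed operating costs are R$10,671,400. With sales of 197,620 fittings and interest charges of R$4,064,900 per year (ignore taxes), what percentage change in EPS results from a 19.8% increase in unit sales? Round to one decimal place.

+45.0%

At 197,620 units, contribution = 197,620 × R$133.09 = R$26,301,245.80.
Subtracting fixed costs: EBIT = R$26,301,245.80 − R$10,671,400 = R$15,629,845.80.
Interest = R$4,064,900.00, so EBIT − I = R$11,564,945.80.
Degree of combined leverage = contribution ÷ (EBIT − I) = R$26,301,245.80 ÷ R$11,564,945.80 = 2.2742.
%ΔEPS = DCL × %ΔSales = 2.2742 × +19.8% = +45.0%.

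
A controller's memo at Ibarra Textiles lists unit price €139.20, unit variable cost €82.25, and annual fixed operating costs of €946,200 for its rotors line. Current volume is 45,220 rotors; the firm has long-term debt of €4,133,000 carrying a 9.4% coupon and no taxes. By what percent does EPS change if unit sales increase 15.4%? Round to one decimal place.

At 45,220 units, contribution = 45,220 × €56.95 = €2,575,279.00.
Subtracting fixed costs: EBIT = €2,575,279.00 − €946,200 = €1,629,079.00.
Interest = €388,502.00, so EBIT − I = €1,240,577.00.
Degree of combined leverage = contribution ÷ (EBIT − I) = €2,575,279.00 ÷ €1,240,577.00 = 2.0759.
EPS therefore changes by 2.0759 × (+15.4%) = +32.0%.

+32.0%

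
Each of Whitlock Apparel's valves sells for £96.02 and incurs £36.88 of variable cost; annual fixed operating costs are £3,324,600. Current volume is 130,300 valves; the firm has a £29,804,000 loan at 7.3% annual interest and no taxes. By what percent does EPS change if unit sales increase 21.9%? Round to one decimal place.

+76.5%

Total contribution margin = 130,300 × £59.14 = £7,705,942.00.
EBIT = £7,705,942.00 − £3,324,600 = £4,381,342.00.
After interest of £2,175,692.00, pre-tax earnings = £2,205,650.00.
DCL = total CM / (EBIT − I) = £7,705,942.00 / £2,205,650.00 = 3.4937.
EPS therefore changes by 3.4937 × (+21.9%) = +76.5%.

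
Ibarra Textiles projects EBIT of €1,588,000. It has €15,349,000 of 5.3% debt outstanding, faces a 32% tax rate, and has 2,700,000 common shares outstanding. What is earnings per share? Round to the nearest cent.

€0.20

Pre-tax income = €1,588,000 − €813,497.00 = €774,503.00.
After tax at 32%: net income = €774,503.00 × 0.68 = €526,662.04.
EPS = €526,662.04 ÷ 2,700,000 = €0.20.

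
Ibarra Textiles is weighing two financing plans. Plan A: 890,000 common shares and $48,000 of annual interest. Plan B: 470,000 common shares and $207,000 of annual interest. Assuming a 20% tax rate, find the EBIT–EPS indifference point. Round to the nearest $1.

$384,929

Set EPS_A = EPS_B: (EBIT − $48,000)(1 − 0.20) ÷ 890,000 = (EBIT − $207,000)(1 − 0.20) ÷ 470,000.
The (1 − t) factor cancels: (EBIT − 48,000) × 470,000 = (EBIT − 207,000) × 890,000.
Solving, EBIT = (207,000·890,000 − 48,000·470,000) / (890,000 − 470,000) = 161,670,000,000 / 420,000 = 384,928.57.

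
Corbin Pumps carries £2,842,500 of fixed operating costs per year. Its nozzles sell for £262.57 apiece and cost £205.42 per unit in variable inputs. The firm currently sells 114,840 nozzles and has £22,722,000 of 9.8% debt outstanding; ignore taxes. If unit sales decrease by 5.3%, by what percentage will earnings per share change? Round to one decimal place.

Contribution at this volume is 114,840 × £57.15 = £6,563,106.00.
EBIT = £6,563,106.00 − £2,842,500 = £3,720,606.00.
After interest of £2,226,756.00, pre-tax earnings = £1,493,850.00.
DCL = total CM / (EBIT − I) = £6,563,106.00 / £1,493,850.00 = 4.3934.
%ΔEPS = DCL × %ΔSales = 4.3934 × -5.3% = -23.3%.

-23.3%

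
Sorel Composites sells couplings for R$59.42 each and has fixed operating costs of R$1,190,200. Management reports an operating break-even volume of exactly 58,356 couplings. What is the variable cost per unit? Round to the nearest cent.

At break-even, FC = Q × (P − VC), so P − VC = R$1,190,200 ÷ 58,356 = R$20.3955.
Variable cost per unit = R$59.42 − R$20.3955 = R$39.02.

R$39.02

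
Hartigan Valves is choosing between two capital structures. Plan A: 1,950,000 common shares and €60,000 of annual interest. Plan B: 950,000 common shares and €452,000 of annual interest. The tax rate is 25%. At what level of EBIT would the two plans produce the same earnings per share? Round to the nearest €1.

€824,400

At indifference, (EBIT − 60,000)(1 − t)/1,950,000 = (EBIT − 452,000)(1 − t)/950,000.
The (1 − t) factor cancels: (EBIT − 60,000) × 950,000 = (EBIT − 452,000) × 1,950,000.
EBIT × (1,950,000 − 950,000) = 452,000 × 1,950,000 − 60,000 × 950,000 = 824,400,000,000, so EBIT = 824,400,000,000 ÷ 1,000,000 = 824,400.00.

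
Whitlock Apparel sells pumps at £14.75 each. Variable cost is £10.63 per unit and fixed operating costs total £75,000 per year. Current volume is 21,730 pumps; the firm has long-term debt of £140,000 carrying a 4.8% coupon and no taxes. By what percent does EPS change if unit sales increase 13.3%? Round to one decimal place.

+152.5%

Total contribution margin = 21,730 × £4.12 = £89,527.60.
Subtracting fixed costs: EBIT = £89,527.60 − £75,000 = £14,527.60.
Interest = £6,720.00, so EBIT − I = £7,807.60.
Degree of combined leverage = contribution ÷ (EBIT − I) = £89,527.60 ÷ £7,807.60 = 11.4667.
EPS therefore changes by 11.4667 × (+13.3%) = +152.5%.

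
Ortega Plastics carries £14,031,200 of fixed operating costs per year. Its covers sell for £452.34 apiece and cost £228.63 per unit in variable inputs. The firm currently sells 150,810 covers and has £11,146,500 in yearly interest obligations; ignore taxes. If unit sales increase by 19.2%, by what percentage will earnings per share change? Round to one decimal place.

+75.7%

Total contribution margin = 150,810 × £223.71 = £33,737,705.10.
Subtracting fixed costs: EBIT = £33,737,705.10 − £14,031,200 = £19,706,505.10.
Interest = £11,146,500.00, so EBIT − I = £8,560,005.10.
DCL = total CM / (EBIT − I) = £33,737,705.10 / £8,560,005.10 = 3.9413.
EPS therefore changes by 3.9413 × (+19.2%) = +75.7%.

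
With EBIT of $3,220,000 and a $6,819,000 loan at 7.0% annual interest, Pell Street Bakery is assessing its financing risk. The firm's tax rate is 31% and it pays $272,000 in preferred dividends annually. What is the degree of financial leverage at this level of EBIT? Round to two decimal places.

Annual interest charges come to $477,330.00.
Preferred dividends grossed up pre-tax: $272,000 / (1 − 0.31) = $394,202.90.
DFL = EBIT ÷ [EBIT − I − D_p/(1−t)] = $3,220,000 ÷ [$3,220,000 − $477,330.00 − $394,202.90] = $3,220,000 ÷ $2,348,467.10 = 1.3711.

1.37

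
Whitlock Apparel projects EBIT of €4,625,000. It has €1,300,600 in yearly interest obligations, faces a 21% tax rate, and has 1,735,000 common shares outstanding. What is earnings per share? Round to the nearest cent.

€1.51

Interest = €1,300,600.00, so EBT = €4,625,000 − €1,300,600.00 = €3,324,400.00.
After tax at 21%: net income = €3,324,400.00 × 0.79 = €2,626,276.00.
EPS = €2,626,276.00 ÷ 1,735,000 = €1.51.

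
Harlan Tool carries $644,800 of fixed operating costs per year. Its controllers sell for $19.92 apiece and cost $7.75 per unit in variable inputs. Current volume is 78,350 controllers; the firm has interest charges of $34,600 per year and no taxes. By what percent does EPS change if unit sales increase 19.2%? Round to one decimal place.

Contribution at this volume is 78,350 × $12.17 = $953,519.50.
Subtracting fixed costs: EBIT = $953,519.50 − $644,800 = $308,719.50.
After interest of $34,600.00, pre-tax earnings = $274,119.50.
DCL = total CM / (EBIT − I) = $953,519.50 / $274,119.50 = 3.4785.
%ΔEPS = DCL × %ΔSales = 3.4785 × +19.2% = +66.8%.

+66.8%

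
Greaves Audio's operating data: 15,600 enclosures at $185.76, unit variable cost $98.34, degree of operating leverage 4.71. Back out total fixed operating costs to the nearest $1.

Total contribution margin = 15,600 × $87.42 = $1,363,752.00.
Since DOL = CM ÷ EBIT, EBIT = $1,363,752.00 ÷ 4.71 = $289,543.95.
Fixed costs = CM − EBIT = $1,363,752.00 − $289,543.95 = $1,074,208.

$1,074,208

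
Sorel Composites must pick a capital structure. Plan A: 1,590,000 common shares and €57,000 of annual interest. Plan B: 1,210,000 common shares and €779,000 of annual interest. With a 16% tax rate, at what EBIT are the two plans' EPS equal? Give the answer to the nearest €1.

At indifference, (EBIT − 57,000)(1 − t)/1,590,000 = (EBIT − 779,000)(1 − t)/1,210,000.
Cancelling (1 − t) and cross-multiplying: 1,210,000·(EBIT − 57,000) = 1,590,000·(EBIT − 779,000).
Solving, EBIT = (779,000·1,590,000 − 57,000·1,210,000) / (1,590,000 − 1,210,000) = 1,169,640,000,000 / 380,000 = 3,078,000.00.

€3,078,000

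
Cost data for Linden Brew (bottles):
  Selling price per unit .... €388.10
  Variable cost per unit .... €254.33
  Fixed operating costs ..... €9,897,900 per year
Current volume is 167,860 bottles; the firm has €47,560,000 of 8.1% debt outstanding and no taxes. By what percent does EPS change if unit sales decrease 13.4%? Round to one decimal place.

-34.6%

At 167,860 units, contribution = 167,860 × €133.77 = €22,454,632.20.
Subtracting fixed costs: EBIT = €22,454,632.20 − €9,897,900 = €12,556,732.20.
After interest of €3,852,360.00, pre-tax earnings = €8,704,372.20.
Degree of combined leverage = contribution ÷ (EBIT − I) = €22,454,632.20 ÷ €8,704,372.20 = 2.5797.
%ΔEPS = DCL × %ΔSales = 2.5797 × -13.4% = -34.6%.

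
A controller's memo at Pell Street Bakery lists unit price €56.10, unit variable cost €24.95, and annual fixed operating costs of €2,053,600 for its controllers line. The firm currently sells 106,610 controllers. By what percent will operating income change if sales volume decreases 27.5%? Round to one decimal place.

At 106,610 units, contribution = 106,610 × €31.15 = €3,320,901.50.
Subtracting fixed costs: EBIT = €3,320,901.50 − €2,053,600 = €1,267,301.50.
So DOL = total CM / EBIT = €3,320,901.50 / €1,267,301.50 = 2.6205.
%ΔEBIT = DOL × %ΔSales = 2.6205 × -27.5% = -72.1%.

-72.1%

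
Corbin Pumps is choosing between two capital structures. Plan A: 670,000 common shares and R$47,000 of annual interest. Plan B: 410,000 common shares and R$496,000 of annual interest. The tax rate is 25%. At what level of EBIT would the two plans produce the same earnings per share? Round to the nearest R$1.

R$1,204,038

At indifference, (EBIT − 47,000)(1 − t)/670,000 = (EBIT − 496,000)(1 − t)/410,000.
The (1 − t) factor cancels: (EBIT − 47,000) × 410,000 = (EBIT − 496,000) × 670,000.
Solving, EBIT = (496,000·670,000 − 47,000·410,000) / (670,000 − 410,000) = 313,050,000,000 / 260,000 = 1,204,038.46.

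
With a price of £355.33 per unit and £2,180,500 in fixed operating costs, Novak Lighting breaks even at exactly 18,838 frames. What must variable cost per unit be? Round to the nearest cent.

Contribution per unit must be FC / Q = £2,180,500 / 18,838 = £115.7501.
Variable cost per unit = £355.33 − £115.7501 = £239.58.

£239.58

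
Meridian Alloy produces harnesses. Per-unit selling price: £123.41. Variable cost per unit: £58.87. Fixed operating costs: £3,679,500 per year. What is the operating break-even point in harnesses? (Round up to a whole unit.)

Unit CM = price − variable cost = £123.41 − £58.87 = £64.54.
Break-even volume = fixed costs ÷ CM per unit = £3,679,500 ÷ £64.54 = 57,011.16, so 57,012 harnesses.

57,012 harnesses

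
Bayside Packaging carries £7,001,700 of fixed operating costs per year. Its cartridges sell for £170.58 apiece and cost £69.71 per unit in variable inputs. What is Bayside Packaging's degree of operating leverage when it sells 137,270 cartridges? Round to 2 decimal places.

Contribution at this volume is 137,270 × £100.87 = £13,846,424.90.
Operating income = contribution − fixed costs = £13,846,424.90 − £7,001,700 = £6,844,724.90.
Degree of operating leverage = £13,846,424.90 / £6,844,724.90 = 2.0229.

2.02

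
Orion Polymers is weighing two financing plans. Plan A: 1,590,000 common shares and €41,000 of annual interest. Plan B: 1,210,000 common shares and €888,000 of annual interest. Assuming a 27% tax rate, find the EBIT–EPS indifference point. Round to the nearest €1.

€3,585,026

At indifference, (EBIT − 41,000)(1 − t)/1,590,000 = (EBIT − 888,000)(1 − t)/1,210,000.
Cancelling (1 − t) and cross-multiplying: 1,210,000·(EBIT − 41,000) = 1,590,000·(EBIT − 888,000).
Solving, EBIT = (888,000·1,590,000 − 41,000·1,210,000) / (1,590,000 − 1,210,000) = 1,362,310,000,000 / 380,000 = 3,585,026.32.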